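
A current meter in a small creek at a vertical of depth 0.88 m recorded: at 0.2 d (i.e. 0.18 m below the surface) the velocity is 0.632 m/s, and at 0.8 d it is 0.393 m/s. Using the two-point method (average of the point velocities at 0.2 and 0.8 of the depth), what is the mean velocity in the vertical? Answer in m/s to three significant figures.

0.513 m/s

v̄ = (0.632 + 0.393) / 2 = 0.5125 m/s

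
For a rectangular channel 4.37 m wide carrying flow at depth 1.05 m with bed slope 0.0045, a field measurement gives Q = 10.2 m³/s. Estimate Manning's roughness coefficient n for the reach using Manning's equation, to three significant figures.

0.0240

A = b·y = 4.37 × 1.05 = 4.589 m²
P = b + 2y = 4.37 + 2×1.05 = 6.470 m
R = A/P = 4.589/6.470 = 0.7092 m
n = (1/Q)·A·R^(2/3)·S^(1/2) = (1/10.2) × 4.589 × 0.7953 × 0.06708 = 0.02400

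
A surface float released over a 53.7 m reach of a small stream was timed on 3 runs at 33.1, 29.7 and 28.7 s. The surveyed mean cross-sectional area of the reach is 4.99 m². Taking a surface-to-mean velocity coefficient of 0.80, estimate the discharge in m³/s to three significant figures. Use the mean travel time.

t̄ = (33.1 + 29.7 + 28.7) / 3 = 30.5 s
v_surface = L / t̄ = 53.7 / 30.5 = 1.761 m/s
v_mean = 0.80 × 1.761 = 1.409 m/s
Q = A × v_mean = 4.99 × 1.409 = 7.029 m³/s

7.03 m³/s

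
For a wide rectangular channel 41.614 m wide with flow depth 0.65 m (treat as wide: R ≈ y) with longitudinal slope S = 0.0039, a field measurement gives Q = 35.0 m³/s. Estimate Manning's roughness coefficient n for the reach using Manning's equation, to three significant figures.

A = b·y = 41.614 × 0.65 = 27.05 m²
Wide channel: R ≈ y = 0.65 m
n = (1/Q)·A·R^(2/3)·S^(1/2) = (1/35.0) × 27.05 × 0.7504 × 0.06245 = 0.03622

0.0362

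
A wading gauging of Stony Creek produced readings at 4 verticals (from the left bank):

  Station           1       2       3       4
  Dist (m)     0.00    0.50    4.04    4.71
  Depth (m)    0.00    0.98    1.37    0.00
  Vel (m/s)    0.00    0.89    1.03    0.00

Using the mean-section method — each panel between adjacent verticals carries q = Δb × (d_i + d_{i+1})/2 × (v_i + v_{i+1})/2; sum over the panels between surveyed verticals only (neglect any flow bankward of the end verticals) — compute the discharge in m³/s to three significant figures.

Panel 1-2: Δb = 0.5 m, d̄ = (0.00+0.98)/2 = 0.49, v̄ = (0.00+0.89)/2 = 0.445 → q = 0.5×0.49×0.445 = 0.1090 m³/s
Panel 2-3: Δb = 3.54 m, d̄ = (0.98+1.37)/2 = 1.175, v̄ = (0.89+1.03)/2 = 0.96 → q = 3.54×1.175×0.96 = 3.993 m³/s
Panel 3-4: Δb = 0.67 m, d̄ = (1.37+0.00)/2 = 0.685, v̄ = (1.03+0.00)/2 = 0.515 → q = 0.67×0.685×0.515 = 0.2364 m³/s
Q = Σ q = 4.339 m³/s

4.34 m³/s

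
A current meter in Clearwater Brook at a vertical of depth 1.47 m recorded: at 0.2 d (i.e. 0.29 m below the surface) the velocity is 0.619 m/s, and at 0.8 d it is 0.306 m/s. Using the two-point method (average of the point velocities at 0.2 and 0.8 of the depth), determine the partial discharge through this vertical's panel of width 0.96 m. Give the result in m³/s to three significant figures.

v̄ = (0.619 + 0.306) / 2 = 0.4625 m/s
q = v̄ × d × w = 0.4625 × 1.47 × 0.96 = 0.6527 m³/s

0.653 m³/s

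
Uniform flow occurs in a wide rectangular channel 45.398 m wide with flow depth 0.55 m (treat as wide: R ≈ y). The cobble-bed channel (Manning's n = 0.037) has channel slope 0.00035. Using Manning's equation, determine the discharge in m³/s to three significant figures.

8.48 m³/s

A = b·y = 45.398 × 0.55 = 24.97 m²
Wide channel: R ≈ y = 0.55 m
Q = (1/n)·A·R^(2/3)·S^(1/2) = (1/0.037) × 24.97 × 0.5500^(2/3) × 0.00035^(1/2) = 8.475 m³/s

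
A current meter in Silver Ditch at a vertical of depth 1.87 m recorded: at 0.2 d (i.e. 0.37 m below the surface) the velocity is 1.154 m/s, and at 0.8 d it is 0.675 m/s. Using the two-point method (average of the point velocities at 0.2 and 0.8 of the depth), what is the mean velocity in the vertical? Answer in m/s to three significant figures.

v̄ = (1.154 + 0.675) / 2 = 0.9145 m/s

0.915 m/s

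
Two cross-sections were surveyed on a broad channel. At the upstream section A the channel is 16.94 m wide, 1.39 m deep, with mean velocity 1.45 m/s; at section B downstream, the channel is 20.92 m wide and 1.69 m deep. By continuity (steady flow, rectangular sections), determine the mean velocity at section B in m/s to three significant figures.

Q = A₁V₁ = (16.94×1.39) × 1.45 = 34.14 m³/s
A₂ = 20.92 × 1.69 = 35.35 m²
V₂ = Q/A₂ = 34.14/35.35 = 0.9657 m/s

0.966 m/s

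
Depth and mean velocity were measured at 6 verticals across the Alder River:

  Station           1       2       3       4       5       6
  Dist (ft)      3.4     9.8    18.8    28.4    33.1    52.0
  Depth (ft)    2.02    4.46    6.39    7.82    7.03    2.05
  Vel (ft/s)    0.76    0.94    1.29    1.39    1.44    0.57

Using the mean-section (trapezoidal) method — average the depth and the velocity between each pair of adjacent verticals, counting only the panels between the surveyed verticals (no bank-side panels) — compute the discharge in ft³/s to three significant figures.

Panel 1-2: Δb = 6.4 ft, d̄ = (2.02+4.46)/2 = 3.24, v̄ = (0.76+0.94)/2 = 0.85 → q = 6.4×3.24×0.85 = 17.63 ft³/s
Panel 2-3: Δb = 9 ft, d̄ = (4.46+6.39)/2 = 5.425, v̄ = (0.94+1.29)/2 = 1.115 → q = 9×5.425×1.115 = 54.44 ft³/s
Panel 3-4: Δb = 9.6 ft, d̄ = (6.39+7.82)/2 = 7.105, v̄ = (1.29+1.39)/2 = 1.34 → q = 9.6×7.105×1.34 = 91.40 ft³/s
Panel 4-5: Δb = 4.7 ft, d̄ = (7.82+7.03)/2 = 7.425, v̄ = (1.39+1.44)/2 = 1.415 → q = 4.7×7.425×1.415 = 49.38 ft³/s
Panel 5-6: Δb = 18.9 ft, d̄ = (7.03+2.05)/2 = 4.54, v̄ = (1.44+0.57)/2 = 1.005 → q = 18.9×4.54×1.005 = 86.24 ft³/s
Q = Σ q = 299.1 ft³/s

299 ft³/s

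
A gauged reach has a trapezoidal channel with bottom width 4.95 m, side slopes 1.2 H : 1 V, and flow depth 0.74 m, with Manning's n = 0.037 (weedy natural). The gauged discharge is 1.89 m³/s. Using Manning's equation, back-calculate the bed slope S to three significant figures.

0.000524

A = (b + z·y)·y = (4.95 + 1.2×0.74)×0.74 = 4.320 m²
P = b + 2y√(1+z²) = 4.95 + 2×0.74×√(1+1.2²) = 7.262 m
R = A/P = 4.320/7.262 = 0.5949 m
S = (Q·n / (1·A·R^(2/3)))² = (1.89×0.037 / (1×4.320×0.7073))² = 0.0005237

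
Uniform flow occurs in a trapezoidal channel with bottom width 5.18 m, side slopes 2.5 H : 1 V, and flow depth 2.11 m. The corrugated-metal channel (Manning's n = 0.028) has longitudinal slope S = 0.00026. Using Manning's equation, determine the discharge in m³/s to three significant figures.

15.4 m³/s

A = (b + z·y)·y = (5.18 + 2.5×2.11)×2.11 = 22.06 m²
P = b + 2y√(1+z²) = 5.18 + 2×2.11×√(1+2.5²) = 16.54 m
R = A/P = 22.06/16.54 = 1.334 m
Q = (1/n)·A·R^(2/3)·S^(1/2) = (1/0.028) × 22.06 × 1.334^(2/3) × 0.00026^(1/2) = 15.39 m³/s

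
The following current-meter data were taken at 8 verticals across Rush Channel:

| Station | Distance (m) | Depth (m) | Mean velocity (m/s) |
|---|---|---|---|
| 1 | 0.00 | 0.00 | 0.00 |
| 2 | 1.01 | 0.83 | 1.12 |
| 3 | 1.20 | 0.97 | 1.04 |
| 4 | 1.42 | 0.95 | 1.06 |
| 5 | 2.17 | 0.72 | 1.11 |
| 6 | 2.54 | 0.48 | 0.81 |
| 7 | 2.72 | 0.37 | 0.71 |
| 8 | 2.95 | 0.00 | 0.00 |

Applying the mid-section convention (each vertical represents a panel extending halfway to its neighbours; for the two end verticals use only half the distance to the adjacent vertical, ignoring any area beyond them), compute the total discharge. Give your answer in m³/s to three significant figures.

1.86 m³/s

w_2 = (1.20 − 0.00)/2 = 0.6 m; q_2 = 1.12 × 0.83 × 0.6 = 0.5578 m³/s
w_3 = (1.42 − 1.01)/2 = 0.205 m; q_3 = 1.04 × 0.97 × 0.205 = 0.2068 m³/s
w_4 = (2.17 − 1.20)/2 = 0.485 m; q_4 = 1.06 × 0.95 × 0.485 = 0.4884 m³/s
w_5 = (2.54 − 1.42)/2 = 0.56 m; q_5 = 1.11 × 0.72 × 0.56 = 0.4476 m³/s
w_6 = (2.72 − 2.17)/2 = 0.275 m; q_6 = 0.81 × 0.48 × 0.275 = 0.1069 m³/s
w_7 = (2.95 − 2.54)/2 = 0.205 m; q_7 = 0.71 × 0.37 × 0.205 = 0.05385 m³/s
Stations 1, 8 contribute zero (depth or velocity is 0).
Q = Σ qᵢ = 1.861 m³/s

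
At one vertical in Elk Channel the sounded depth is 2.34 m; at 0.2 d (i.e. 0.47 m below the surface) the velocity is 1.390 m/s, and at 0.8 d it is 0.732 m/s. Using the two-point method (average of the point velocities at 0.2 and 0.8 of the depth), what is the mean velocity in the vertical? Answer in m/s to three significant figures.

1.06 m/s

v̄ = (1.390 + 0.732) / 2 = 1.061 m/s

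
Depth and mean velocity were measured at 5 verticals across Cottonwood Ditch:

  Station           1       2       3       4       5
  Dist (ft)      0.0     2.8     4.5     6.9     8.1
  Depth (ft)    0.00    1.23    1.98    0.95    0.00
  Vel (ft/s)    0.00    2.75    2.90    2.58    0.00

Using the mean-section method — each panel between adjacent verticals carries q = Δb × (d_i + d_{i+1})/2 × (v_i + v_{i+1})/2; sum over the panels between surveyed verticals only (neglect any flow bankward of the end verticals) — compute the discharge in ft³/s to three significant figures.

20.4 ft³/s

Panel 1-2: Δb = 2.8 ft, d̄ = (0.00+1.23)/2 = 0.615, v̄ = (0.00+2.75)/2 = 1.375 → q = 2.8×0.615×1.375 = 2.368 ft³/s
Panel 2-3: Δb = 1.7 ft, d̄ = (1.23+1.98)/2 = 1.605, v̄ = (2.75+2.90)/2 = 2.825 → q = 1.7×1.605×2.825 = 7.708 ft³/s
Panel 3-4: Δb = 2.4 ft, d̄ = (1.98+0.95)/2 = 1.465, v̄ = (2.90+2.58)/2 = 2.74 → q = 2.4×1.465×2.74 = 9.634 ft³/s
Panel 4-5: Δb = 1.2 ft, d̄ = (0.95+0.00)/2 = 0.475, v̄ = (2.58+0.00)/2 = 1.29 → q = 1.2×0.475×1.29 = 0.7353 ft³/s
Q = Σ q = 20.44 ft³/s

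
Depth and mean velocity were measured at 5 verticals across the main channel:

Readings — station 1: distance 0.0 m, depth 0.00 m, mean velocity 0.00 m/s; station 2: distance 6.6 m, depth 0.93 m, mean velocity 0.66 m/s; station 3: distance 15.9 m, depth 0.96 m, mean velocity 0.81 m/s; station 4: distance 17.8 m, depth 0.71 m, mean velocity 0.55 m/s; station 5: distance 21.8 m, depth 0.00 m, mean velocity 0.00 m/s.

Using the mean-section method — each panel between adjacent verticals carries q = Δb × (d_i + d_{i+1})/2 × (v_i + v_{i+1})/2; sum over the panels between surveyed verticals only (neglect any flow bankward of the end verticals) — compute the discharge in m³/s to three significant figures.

8.94 m³/s

Panel 1-2: Δb = 6.6 m, d̄ = (0.00+0.93)/2 = 0.465, v̄ = (0.00+0.66)/2 = 0.33 → q = 6.6×0.465×0.33 = 1.013 m³/s
Panel 2-3: Δb = 9.3 m, d̄ = (0.93+0.96)/2 = 0.945, v̄ = (0.66+0.81)/2 = 0.735 → q = 9.3×0.945×0.735 = 6.460 m³/s
Panel 3-4: Δb = 1.9 m, d̄ = (0.96+0.71)/2 = 0.835, v̄ = (0.81+0.55)/2 = 0.68 → q = 1.9×0.835×0.68 = 1.079 m³/s
Panel 4-5: Δb = 4 m, d̄ = (0.71+0.00)/2 = 0.355, v̄ = (0.55+0.00)/2 = 0.275 → q = 4×0.355×0.275 = 0.3905 m³/s
Q = Σ q = 8.942 m³/s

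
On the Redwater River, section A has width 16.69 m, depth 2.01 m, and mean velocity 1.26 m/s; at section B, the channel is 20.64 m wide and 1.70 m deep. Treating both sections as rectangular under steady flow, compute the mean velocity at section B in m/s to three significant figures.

1.20 m/s

Q = A₁V₁ = (16.69×2.01) × 1.26 = 42.27 m³/s
A₂ = 20.64 × 1.70 = 35.09 m²
V₂ = Q/A₂ = 42.27/35.09 = 1.205 m/s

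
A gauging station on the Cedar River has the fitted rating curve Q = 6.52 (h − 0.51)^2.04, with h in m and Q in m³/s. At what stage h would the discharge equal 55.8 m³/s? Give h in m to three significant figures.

h − h₀ = (Q/C)^(1/b) = (55.8/6.52)^(1/2.04) = 2.865 m
h = 0.51 + 2.865 = 3.375 m

3.37 m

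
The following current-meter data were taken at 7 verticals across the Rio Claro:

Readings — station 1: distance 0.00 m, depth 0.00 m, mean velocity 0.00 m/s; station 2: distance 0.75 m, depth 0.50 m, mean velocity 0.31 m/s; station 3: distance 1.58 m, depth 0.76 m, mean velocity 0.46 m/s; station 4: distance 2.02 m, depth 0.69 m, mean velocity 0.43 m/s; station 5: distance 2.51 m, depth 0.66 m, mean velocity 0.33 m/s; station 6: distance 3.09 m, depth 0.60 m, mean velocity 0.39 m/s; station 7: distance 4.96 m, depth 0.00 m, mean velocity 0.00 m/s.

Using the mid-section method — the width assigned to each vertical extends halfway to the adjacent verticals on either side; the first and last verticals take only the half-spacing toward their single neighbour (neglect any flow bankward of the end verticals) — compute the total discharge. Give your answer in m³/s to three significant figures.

0.886 m³/s

w_2 = (1.58 − 0.00)/2 = 0.79 m; q_2 = 0.31 × 0.50 × 0.79 = 0.1225 m³/s
w_3 = (2.02 − 0.75)/2 = 0.635 m; q_3 = 0.46 × 0.76 × 0.635 = 0.2220 m³/s
w_4 = (2.51 − 1.58)/2 = 0.465 m; q_4 = 0.43 × 0.69 × 0.465 = 0.1380 m³/s
w_5 = (3.09 − 2.02)/2 = 0.535 m; q_5 = 0.33 × 0.66 × 0.535 = 0.1165 m³/s
w_6 = (4.96 − 2.51)/2 = 1.225 m; q_6 = 0.39 × 0.60 × 1.225 = 0.2867 m³/s
Stations 1, 7 contribute zero (depth or velocity is 0).
Q = Σ qᵢ = 0.8856 m³/s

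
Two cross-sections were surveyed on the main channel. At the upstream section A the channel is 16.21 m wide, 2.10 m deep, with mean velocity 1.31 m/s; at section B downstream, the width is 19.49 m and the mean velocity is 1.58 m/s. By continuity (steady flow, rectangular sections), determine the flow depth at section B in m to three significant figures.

Q = A₁V₁ = (16.21×2.10) × 1.31 = 44.59 m³/s
d₂ = Q/(b₂ V₂) = 44.59/(19.49×1.58) = 1.448 m

1.45 m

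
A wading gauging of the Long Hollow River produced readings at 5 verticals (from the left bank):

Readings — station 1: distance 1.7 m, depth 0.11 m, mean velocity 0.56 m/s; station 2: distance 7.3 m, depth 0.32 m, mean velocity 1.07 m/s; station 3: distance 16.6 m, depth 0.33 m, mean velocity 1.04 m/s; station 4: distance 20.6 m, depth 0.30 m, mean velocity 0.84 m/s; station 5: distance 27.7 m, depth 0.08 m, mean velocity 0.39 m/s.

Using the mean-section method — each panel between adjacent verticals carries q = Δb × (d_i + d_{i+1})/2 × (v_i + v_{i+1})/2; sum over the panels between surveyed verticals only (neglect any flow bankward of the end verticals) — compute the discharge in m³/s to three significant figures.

Panel 1-2: Δb = 5.6 m, d̄ = (0.11+0.32)/2 = 0.215, v̄ = (0.56+1.07)/2 = 0.815 → q = 5.6×0.215×0.815 = 0.9813 m³/s
Panel 2-3: Δb = 9.3 m, d̄ = (0.32+0.33)/2 = 0.325, v̄ = (1.07+1.04)/2 = 1.055 → q = 9.3×0.325×1.055 = 3.189 m³/s
Panel 3-4: Δb = 4 m, d̄ = (0.33+0.30)/2 = 0.315, v̄ = (1.04+0.84)/2 = 0.94 → q = 4×0.315×0.94 = 1.184 m³/s
Panel 4-5: Δb = 7.1 m, d̄ = (0.30+0.08)/2 = 0.19, v̄ = (0.84+0.39)/2 = 0.615 → q = 7.1×0.19×0.615 = 0.8296 m³/s
Q = Σ q = 6.184 m³/s

6.18 m³/s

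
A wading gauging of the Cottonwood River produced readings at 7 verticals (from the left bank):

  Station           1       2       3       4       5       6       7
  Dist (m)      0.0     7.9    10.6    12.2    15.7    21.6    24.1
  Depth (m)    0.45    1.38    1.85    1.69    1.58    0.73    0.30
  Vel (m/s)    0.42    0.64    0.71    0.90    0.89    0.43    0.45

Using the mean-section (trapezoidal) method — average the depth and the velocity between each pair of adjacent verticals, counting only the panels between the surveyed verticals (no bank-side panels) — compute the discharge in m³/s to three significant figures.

19.2 m³/s

Panel 1-2: Δb = 7.9 m, d̄ = (0.45+1.38)/2 = 0.915, v̄ = (0.42+0.64)/2 = 0.53 → q = 7.9×0.915×0.53 = 3.831 m³/s
Panel 2-3: Δb = 2.7 m, d̄ = (1.38+1.85)/2 = 1.615, v̄ = (0.64+0.71)/2 = 0.675 → q = 2.7×1.615×0.675 = 2.943 m³/s
Panel 3-4: Δb = 1.6 m, d̄ = (1.85+1.69)/2 = 1.77, v̄ = (0.71+0.90)/2 = 0.805 → q = 1.6×1.77×0.805 = 2.280 m³/s
Panel 4-5: Δb = 3.5 m, d̄ = (1.69+1.58)/2 = 1.635, v̄ = (0.90+0.89)/2 = 0.895 → q = 3.5×1.635×0.895 = 5.122 m³/s
Panel 5-6: Δb = 5.9 m, d̄ = (1.58+0.73)/2 = 1.155, v̄ = (0.89+0.43)/2 = 0.66 → q = 5.9×1.155×0.66 = 4.498 m³/s
Panel 6-7: Δb = 2.5 m, d̄ = (0.73+0.30)/2 = 0.515, v̄ = (0.43+0.45)/2 = 0.44 → q = 2.5×0.515×0.44 = 0.5665 m³/s
Q = Σ q = 19.24 m³/s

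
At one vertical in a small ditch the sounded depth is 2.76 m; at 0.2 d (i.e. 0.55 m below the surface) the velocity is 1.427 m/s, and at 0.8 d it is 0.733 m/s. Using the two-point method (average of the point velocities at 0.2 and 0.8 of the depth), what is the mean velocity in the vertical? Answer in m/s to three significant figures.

v̄ = (1.427 + 0.733) / 2 = 1.080 m/s

1.08 m/s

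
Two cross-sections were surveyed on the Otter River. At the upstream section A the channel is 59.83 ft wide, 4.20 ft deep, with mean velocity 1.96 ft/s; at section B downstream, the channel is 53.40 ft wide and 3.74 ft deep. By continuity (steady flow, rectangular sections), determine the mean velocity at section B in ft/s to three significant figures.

Q = A₁V₁ = (59.83×4.20) × 1.96 = 492.5 ft³/s
A₂ = 53.40 × 3.74 = 199.7 ft²
V₂ = Q/A₂ = 492.5/199.7 = 2.466 ft/s

2.47 ft/s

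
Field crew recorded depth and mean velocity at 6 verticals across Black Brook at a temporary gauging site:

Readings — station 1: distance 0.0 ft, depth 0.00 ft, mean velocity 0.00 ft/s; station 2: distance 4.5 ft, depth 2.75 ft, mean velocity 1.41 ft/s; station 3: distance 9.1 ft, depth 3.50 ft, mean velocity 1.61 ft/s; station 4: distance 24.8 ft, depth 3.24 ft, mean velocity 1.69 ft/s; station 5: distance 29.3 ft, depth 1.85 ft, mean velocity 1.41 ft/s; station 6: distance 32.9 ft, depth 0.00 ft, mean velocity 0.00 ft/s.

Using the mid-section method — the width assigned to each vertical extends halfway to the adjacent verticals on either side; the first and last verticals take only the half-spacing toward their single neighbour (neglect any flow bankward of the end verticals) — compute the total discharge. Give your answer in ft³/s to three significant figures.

141 ft³/s

w_2 = (9.1 − 0.0)/2 = 4.55 ft; q_2 = 1.41 × 2.75 × 4.55 = 17.64 ft³/s
w_3 = (24.8 − 4.5)/2 = 10.15 ft; q_3 = 1.61 × 3.50 × 10.15 = 57.20 ft³/s
w_4 = (29.3 − 9.1)/2 = 10.1 ft; q_4 = 1.69 × 3.24 × 10.1 = 55.30 ft³/s
w_5 = (32.9 − 24.8)/2 = 4.05 ft; q_5 = 1.41 × 1.85 × 4.05 = 10.56 ft³/s
Stations 1, 6 contribute zero (depth or velocity is 0).
Q = Σ qᵢ = 140.7 ft³/s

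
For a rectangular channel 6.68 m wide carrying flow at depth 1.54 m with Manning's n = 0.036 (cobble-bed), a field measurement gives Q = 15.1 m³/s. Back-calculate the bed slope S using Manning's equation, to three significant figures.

A = b·y = 6.68 × 1.54 = 10.29 m²
P = b + 2y = 6.68 + 2×1.54 = 9.760 m
R = A/P = 10.29/9.760 = 1.054 m
S = (Q·n / (1·A·R^(2/3)))² = (15.1×0.036 / (1×10.29×1.036))² = 0.002603

0.00260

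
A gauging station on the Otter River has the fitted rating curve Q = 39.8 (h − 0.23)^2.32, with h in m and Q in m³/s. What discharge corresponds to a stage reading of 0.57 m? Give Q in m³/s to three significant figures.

3.26 m³/s

Q = 39.8 × (0.57 − 0.23)^2.32 = 39.8 × 0.34^2.32 = 3.258 m³/s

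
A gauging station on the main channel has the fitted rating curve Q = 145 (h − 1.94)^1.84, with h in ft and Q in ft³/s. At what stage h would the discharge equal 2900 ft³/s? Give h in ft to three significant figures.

7.03 ft

h − h₀ = (Q/C)^(1/b) = (2900/145)^(1/1.84) = 5.094 ft
h = 1.94 + 5.094 = 7.034 ft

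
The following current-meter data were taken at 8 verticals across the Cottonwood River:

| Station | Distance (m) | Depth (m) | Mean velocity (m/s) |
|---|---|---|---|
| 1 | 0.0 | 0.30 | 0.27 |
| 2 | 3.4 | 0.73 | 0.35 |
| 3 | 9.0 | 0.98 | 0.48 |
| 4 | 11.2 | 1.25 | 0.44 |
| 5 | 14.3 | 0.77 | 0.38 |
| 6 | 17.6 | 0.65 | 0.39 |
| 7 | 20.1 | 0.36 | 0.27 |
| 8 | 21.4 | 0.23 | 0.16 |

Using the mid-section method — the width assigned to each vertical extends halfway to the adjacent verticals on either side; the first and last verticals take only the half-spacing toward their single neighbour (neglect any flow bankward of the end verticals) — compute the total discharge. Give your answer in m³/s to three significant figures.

6.46 m³/s

w_1 = (3.4 − 0.0)/2 = 1.7 m; q_1 = 0.27 × 0.30 × 1.7 = 0.1377 m³/s
w_2 = (9.0 − 0.0)/2 = 4.5 m; q_2 = 0.35 × 0.73 × 4.5 = 1.150 m³/s
w_3 = (11.2 − 3.4)/2 = 3.9 m; q_3 = 0.48 × 0.98 × 3.9 = 1.835 m³/s
w_4 = (14.3 − 9.0)/2 = 2.65 m; q_4 = 0.44 × 1.25 × 2.65 = 1.458 m³/s
w_5 = (17.6 − 11.2)/2 = 3.2 m; q_5 = 0.38 × 0.77 × 3.2 = 0.9363 m³/s
w_6 = (20.1 − 14.3)/2 = 2.9 m; q_6 = 0.39 × 0.65 × 2.9 = 0.7352 m³/s
w_7 = (21.4 − 17.6)/2 = 1.9 m; q_7 = 0.27 × 0.36 × 1.9 = 0.1847 m³/s
w_8 = (21.4 − 20.1)/2 = 0.65 m; q_8 = 0.16 × 0.23 × 0.65 = 0.02392 m³/s
Q = Σ qᵢ = 6.460 m³/s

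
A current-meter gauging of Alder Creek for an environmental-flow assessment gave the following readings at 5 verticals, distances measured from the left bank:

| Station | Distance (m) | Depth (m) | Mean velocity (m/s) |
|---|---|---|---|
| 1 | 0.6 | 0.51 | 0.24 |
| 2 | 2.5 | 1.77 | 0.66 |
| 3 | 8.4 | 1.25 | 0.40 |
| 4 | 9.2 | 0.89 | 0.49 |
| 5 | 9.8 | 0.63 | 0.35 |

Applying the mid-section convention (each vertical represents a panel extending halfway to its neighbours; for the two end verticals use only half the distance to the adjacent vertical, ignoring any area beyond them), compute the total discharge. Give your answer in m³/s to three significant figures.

6.72 m³/s

w_1 = (2.5 − 0.6)/2 = 0.95 m; q_1 = 0.24 × 0.51 × 0.95 = 0.1163 m³/s
w_2 = (8.4 − 0.6)/2 = 3.9 m; q_2 = 0.66 × 1.77 × 3.9 = 4.556 m³/s
w_3 = (9.2 − 2.5)/2 = 3.35 m; q_3 = 0.40 × 1.25 × 3.35 = 1.675 m³/s
w_4 = (9.8 − 8.4)/2 = 0.7 m; q_4 = 0.49 × 0.89 × 0.7 = 0.3053 m³/s
w_5 = (9.8 − 9.2)/2 = 0.3 m; q_5 = 0.35 × 0.63 × 0.3 = 0.06615 m³/s
Q = Σ qᵢ = 6.719 m³/s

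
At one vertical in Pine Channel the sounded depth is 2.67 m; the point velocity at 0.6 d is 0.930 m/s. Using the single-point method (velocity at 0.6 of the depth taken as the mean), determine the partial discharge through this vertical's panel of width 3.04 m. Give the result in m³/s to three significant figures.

v̄ = v₀.₆ = 0.930 m/s
q = v̄ × d × w = 0.9300 × 2.67 × 3.04 = 7.549 m³/s

7.55 m³/s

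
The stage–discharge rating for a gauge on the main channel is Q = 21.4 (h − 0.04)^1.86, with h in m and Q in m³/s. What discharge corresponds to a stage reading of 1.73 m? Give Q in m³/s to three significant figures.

56.8 m³/s

Q = 21.4 × (1.73 − 0.04)^1.86 = 21.4 × 1.69^1.86 = 56.79 m³/s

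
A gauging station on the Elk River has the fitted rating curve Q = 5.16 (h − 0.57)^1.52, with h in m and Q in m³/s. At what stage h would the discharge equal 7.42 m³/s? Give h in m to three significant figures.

1.84 m

h − h₀ = (Q/C)^(1/b) = (7.42/5.16)^(1/1.52) = 1.270 m
h = 0.57 + 1.270 = 1.840 m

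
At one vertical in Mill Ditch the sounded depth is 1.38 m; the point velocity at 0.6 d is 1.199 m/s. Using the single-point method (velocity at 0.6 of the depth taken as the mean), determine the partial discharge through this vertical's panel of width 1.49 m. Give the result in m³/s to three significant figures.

v̄ = v₀.₆ = 1.199 m/s
q = v̄ × d × w = 1.199 × 1.38 × 1.49 = 2.465 m³/s

2.47 m³/s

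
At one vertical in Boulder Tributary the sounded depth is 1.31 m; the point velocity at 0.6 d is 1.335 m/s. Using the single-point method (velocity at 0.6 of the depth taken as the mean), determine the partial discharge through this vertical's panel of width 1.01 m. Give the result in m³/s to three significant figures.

1.77 m³/s

v̄ = v₀.₆ = 1.335 m/s
q = v̄ × d × w = 1.335 × 1.31 × 1.01 = 1.766 m³/s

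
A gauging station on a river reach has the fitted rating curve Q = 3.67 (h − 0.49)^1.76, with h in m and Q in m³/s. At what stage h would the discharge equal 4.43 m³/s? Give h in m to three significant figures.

h − h₀ = (Q/C)^(1/b) = (4.43/3.67)^(1/1.76) = 1.113 m
h = 0.49 + 1.113 = 1.603 m

1.60 m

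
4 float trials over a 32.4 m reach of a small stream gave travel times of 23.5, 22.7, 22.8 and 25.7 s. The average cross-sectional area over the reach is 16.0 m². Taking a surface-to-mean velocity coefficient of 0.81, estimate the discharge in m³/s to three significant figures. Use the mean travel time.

t̄ = (23.5 + 22.7 + 22.8 + 25.7) / 4 = 23.675 s
v_surface = L / t̄ = 32.4 / 23.675 = 1.369 m/s
v_mean = 0.81 × 1.369 = 1.109 m/s
Q = A × v_mean = 16.0 × 1.109 = 17.74 m³/s

17.7 m³/s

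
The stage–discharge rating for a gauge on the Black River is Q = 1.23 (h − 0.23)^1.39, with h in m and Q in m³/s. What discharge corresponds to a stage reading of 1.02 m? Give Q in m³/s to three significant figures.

0.886 m³/s

Q = 1.23 × (1.02 − 0.23)^1.39 = 1.23 × 0.79^1.39 = 0.8864 m³/s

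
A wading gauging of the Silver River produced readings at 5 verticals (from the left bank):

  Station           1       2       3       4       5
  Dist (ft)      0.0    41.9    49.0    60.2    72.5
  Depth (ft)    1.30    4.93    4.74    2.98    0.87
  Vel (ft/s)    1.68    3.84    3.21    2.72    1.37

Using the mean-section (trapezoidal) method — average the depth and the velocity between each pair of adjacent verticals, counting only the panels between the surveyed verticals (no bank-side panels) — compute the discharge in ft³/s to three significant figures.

658 ft³/s

Panel 1-2: Δb = 41.9 ft, d̄ = (1.30+4.93)/2 = 3.115, v̄ = (1.68+3.84)/2 = 2.76 → q = 41.9×3.115×2.76 = 360.2 ft³/s
Panel 2-3: Δb = 7.1 ft, d̄ = (4.93+4.74)/2 = 4.835, v̄ = (3.84+3.21)/2 = 3.525 → q = 7.1×4.835×3.525 = 121.0 ft³/s
Panel 3-4: Δb = 11.2 ft, d̄ = (4.74+2.98)/2 = 3.86, v̄ = (3.21+2.72)/2 = 2.965 → q = 11.2×3.86×2.965 = 128.2 ft³/s
Panel 4-5: Δb = 12.3 ft, d̄ = (2.98+0.87)/2 = 1.925, v̄ = (2.72+1.37)/2 = 2.045 → q = 12.3×1.925×2.045 = 48.42 ft³/s
Q = Σ q = 657.8 ft³/s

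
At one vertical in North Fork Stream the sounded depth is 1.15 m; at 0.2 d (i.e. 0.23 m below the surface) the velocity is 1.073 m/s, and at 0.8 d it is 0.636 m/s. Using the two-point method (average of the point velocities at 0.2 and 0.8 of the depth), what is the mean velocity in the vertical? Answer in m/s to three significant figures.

0.855 m/s

v̄ = (1.073 + 0.636) / 2 = 0.8545 m/s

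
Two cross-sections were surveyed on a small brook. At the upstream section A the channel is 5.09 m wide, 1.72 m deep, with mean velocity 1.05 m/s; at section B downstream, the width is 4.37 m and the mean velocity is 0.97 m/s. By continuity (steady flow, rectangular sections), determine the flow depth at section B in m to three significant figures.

Q = A₁V₁ = (5.09×1.72) × 1.05 = 9.193 m³/s
d₂ = Q/(b₂ V₂) = 9.193/(4.37×0.97) = 2.169 m

2.17 m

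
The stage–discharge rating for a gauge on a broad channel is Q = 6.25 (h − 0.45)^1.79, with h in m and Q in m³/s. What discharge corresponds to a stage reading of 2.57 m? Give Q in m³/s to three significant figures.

24.0 m³/s

Q = 6.25 × (2.57 − 0.45)^1.79 = 6.25 × 2.12^1.79 = 23.99 m³/s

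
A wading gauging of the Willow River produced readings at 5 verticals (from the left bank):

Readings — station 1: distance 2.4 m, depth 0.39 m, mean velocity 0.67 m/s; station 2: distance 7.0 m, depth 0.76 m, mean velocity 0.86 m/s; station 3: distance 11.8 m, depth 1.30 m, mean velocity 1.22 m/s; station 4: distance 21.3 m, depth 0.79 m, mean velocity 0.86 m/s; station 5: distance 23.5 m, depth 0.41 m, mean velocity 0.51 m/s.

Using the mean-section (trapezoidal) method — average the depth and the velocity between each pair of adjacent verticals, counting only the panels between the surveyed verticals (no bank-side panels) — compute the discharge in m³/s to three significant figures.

18.4 m³/s

Panel 1-2: Δb = 4.6 m, d̄ = (0.39+0.76)/2 = 0.575, v̄ = (0.67+0.86)/2 = 0.765 → q = 4.6×0.575×0.765 = 2.023 m³/s
Panel 2-3: Δb = 4.8 m, d̄ = (0.76+1.30)/2 = 1.03, v̄ = (0.86+1.22)/2 = 1.04 → q = 4.8×1.03×1.04 = 5.142 m³/s
Panel 3-4: Δb = 9.5 m, d̄ = (1.30+0.79)/2 = 1.045, v̄ = (1.22+0.86)/2 = 1.04 → q = 9.5×1.045×1.04 = 10.32 m³/s
Panel 4-5: Δb = 2.2 m, d̄ = (0.79+0.41)/2 = 0.6, v̄ = (0.86+0.51)/2 = 0.685 → q = 2.2×0.6×0.685 = 0.9042 m³/s
Q = Σ q = 18.39 m³/s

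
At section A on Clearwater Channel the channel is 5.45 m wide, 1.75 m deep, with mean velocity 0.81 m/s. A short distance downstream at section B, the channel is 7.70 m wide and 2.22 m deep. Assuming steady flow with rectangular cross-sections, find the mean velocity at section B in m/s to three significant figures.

0.452 m/s

Q = A₁V₁ = (5.45×1.75) × 0.81 = 7.725 m³/s
A₂ = 7.70 × 2.22 = 17.09 m²
V₂ = Q/A₂ = 7.725/17.09 = 0.4519 m/s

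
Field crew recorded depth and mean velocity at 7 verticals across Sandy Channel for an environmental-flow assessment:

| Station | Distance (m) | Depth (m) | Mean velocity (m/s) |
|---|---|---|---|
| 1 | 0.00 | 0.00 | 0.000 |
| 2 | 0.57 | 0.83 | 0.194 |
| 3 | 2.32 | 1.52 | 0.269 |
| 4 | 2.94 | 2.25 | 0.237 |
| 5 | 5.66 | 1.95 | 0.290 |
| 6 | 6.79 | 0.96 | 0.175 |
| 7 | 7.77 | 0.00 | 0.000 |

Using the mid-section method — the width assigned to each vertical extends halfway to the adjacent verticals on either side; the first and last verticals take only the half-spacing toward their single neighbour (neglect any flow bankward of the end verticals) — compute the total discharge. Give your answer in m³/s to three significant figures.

2.83 m³/s

w_2 = (2.32 − 0.00)/2 = 1.16 m; q_2 = 0.194 × 0.83 × 1.16 = 0.1868 m³/s
w_3 = (2.94 − 0.57)/2 = 1.185 m; q_3 = 0.269 × 1.52 × 1.185 = 0.4845 m³/s
w_4 = (5.66 − 2.32)/2 = 1.67 m; q_4 = 0.237 × 2.25 × 1.67 = 0.8905 m³/s
w_5 = (6.79 − 2.94)/2 = 1.925 m; q_5 = 0.290 × 1.95 × 1.925 = 1.089 m³/s
w_6 = (7.77 − 5.66)/2 = 1.055 m; q_6 = 0.175 × 0.96 × 1.055 = 0.1772 m³/s
Stations 1, 7 contribute zero (depth or velocity is 0).
Q = Σ qᵢ = 2.828 m³/s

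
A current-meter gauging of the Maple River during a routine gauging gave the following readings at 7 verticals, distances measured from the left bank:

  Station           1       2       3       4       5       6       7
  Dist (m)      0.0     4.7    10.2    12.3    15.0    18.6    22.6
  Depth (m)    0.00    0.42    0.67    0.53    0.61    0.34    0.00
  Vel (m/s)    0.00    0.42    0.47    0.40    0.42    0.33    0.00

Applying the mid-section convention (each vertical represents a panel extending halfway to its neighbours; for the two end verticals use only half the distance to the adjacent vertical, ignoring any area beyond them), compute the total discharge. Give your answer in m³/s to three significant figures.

3.84 m³/s

w_2 = (10.2 − 0.0)/2 = 5.1 m; q_2 = 0.42 × 0.42 × 5.1 = 0.8996 m³/s
w_3 = (12.3 − 4.7)/2 = 3.8 m; q_3 = 0.47 × 0.67 × 3.8 = 1.197 m³/s
w_4 = (15.0 − 10.2)/2 = 2.4 m; q_4 = 0.40 × 0.53 × 2.4 = 0.5088 m³/s
w_5 = (18.6 − 12.3)/2 = 3.15 m; q_5 = 0.42 × 0.61 × 3.15 = 0.8070 m³/s
w_6 = (22.6 − 15.0)/2 = 3.8 m; q_6 = 0.33 × 0.34 × 3.8 = 0.4264 m³/s
Stations 1, 7 contribute zero (depth or velocity is 0).
Q = Σ qᵢ = 3.838 m³/s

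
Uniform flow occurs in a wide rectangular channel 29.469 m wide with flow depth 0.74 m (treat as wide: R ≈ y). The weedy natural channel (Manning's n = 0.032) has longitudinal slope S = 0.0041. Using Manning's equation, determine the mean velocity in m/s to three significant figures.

A = b·y = 29.469 × 0.74 = 21.81 m²
Wide channel: R ≈ y = 0.74 m
Q = (1/n)·A·R^(2/3)·S^(1/2) = (1/0.032) × 21.81 × 0.7400^(2/3) × 0.0041^(1/2) = 35.70 m³/s
V = Q/A = 35.70/21.81 = 1.637 m/s

1.64 m/s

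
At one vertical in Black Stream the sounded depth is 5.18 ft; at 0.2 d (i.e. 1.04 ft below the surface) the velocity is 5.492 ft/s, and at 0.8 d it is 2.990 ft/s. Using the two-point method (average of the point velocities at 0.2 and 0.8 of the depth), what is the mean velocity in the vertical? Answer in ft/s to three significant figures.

4.24 ft/s

v̄ = (5.492 + 2.990) / 2 = 4.241 ft/s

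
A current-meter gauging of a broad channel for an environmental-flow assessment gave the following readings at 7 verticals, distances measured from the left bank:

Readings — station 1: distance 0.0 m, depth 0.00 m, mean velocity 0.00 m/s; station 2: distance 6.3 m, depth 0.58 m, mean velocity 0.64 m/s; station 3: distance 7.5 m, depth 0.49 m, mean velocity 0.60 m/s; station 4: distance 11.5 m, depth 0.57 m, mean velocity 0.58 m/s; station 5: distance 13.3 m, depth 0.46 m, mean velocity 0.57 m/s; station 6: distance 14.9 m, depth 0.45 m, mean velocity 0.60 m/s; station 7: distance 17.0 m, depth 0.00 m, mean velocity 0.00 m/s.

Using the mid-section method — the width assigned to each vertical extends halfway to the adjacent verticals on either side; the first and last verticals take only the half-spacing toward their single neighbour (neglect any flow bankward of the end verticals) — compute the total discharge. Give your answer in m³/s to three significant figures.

4.06 m³/s

w_2 = (7.5 − 0.0)/2 = 3.75 m; q_2 = 0.64 × 0.58 × 3.75 = 1.392 m³/s
w_3 = (11.5 − 6.3)/2 = 2.6 m; q_3 = 0.60 × 0.49 × 2.6 = 0.7644 m³/s
w_4 = (13.3 − 7.5)/2 = 2.9 m; q_4 = 0.58 × 0.57 × 2.9 = 0.9587 m³/s
w_5 = (14.9 − 11.5)/2 = 1.7 m; q_5 = 0.57 × 0.46 × 1.7 = 0.4457 m³/s
w_6 = (17.0 − 13.3)/2 = 1.85 m; q_6 = 0.60 × 0.45 × 1.85 = 0.4995 m³/s
Stations 1, 7 contribute zero (depth or velocity is 0).
Q = Σ qᵢ = 4.060 m³/s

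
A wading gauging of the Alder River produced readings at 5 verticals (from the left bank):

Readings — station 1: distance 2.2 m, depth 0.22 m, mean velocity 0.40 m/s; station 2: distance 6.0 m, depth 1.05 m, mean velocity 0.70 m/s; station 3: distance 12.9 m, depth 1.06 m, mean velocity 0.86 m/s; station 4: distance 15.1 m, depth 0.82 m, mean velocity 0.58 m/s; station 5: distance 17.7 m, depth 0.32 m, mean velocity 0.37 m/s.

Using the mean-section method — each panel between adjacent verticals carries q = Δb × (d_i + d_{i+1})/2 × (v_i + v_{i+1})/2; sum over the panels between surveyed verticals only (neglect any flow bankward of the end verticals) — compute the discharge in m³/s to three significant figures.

Panel 1-2: Δb = 3.8 m, d̄ = (0.22+1.05)/2 = 0.635, v̄ = (0.40+0.70)/2 = 0.55 → q = 3.8×0.635×0.55 = 1.327 m³/s
Panel 2-3: Δb = 6.9 m, d̄ = (1.05+1.06)/2 = 1.055, v̄ = (0.70+0.86)/2 = 0.78 → q = 6.9×1.055×0.78 = 5.678 m³/s
Panel 3-4: Δb = 2.2 m, d̄ = (1.06+0.82)/2 = 0.94, v̄ = (0.86+0.58)/2 = 0.72 → q = 2.2×0.94×0.72 = 1.489 m³/s
Panel 4-5: Δb = 2.6 m, d̄ = (0.82+0.32)/2 = 0.57, v̄ = (0.58+0.37)/2 = 0.475 → q = 2.6×0.57×0.475 = 0.7040 m³/s
Q = Σ q = 9.198 m³/s

9.20 m³/s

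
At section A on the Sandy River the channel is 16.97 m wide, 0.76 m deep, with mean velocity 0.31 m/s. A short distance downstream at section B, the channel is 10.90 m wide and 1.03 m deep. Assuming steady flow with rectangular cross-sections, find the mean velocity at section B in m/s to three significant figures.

Q = A₁V₁ = (16.97×0.76) × 0.31 = 3.998 m³/s
A₂ = 10.90 × 1.03 = 11.23 m²
V₂ = Q/A₂ = 3.998/11.23 = 0.3561 m/s

0.356 m/s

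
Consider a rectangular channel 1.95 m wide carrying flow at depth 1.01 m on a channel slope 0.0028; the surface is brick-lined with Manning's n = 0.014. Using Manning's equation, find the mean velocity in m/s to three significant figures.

A = b·y = 1.95 × 1.01 = 1.970 m²
P = b + 2y = 1.95 + 2×1.01 = 3.970 m
R = A/P = 1.970/3.970 = 0.4961 m
Q = (1/n)·A·R^(2/3)·S^(1/2) = (1/0.014) × 1.970 × 0.4961^(2/3) × 0.0028^(1/2) = 4.665 m³/s
V = Q/A = 4.665/1.970 = 2.369 m/s

2.37 m/s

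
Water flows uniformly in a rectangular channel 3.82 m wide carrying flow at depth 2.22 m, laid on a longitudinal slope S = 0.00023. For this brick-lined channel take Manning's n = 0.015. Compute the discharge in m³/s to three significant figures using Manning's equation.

8.73 m³/s

A = b·y = 3.82 × 2.22 = 8.480 m²
P = b + 2y = 3.82 + 2×2.22 = 8.260 m
R = A/P = 8.480/8.260 = 1.027 m
Q = (1/n)·A·R^(2/3)·S^(1/2) = (1/0.015) × 8.480 × 1.027^(2/3) × 0.00023^(1/2) = 8.726 m³/s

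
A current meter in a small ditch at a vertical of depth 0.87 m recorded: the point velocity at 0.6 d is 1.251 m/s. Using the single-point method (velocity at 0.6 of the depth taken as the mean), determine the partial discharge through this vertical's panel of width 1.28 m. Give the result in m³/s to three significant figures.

v̄ = v₀.₆ = 1.251 m/s
q = v̄ × d × w = 1.251 × 0.87 × 1.28 = 1.393 m³/s

1.39 m³/s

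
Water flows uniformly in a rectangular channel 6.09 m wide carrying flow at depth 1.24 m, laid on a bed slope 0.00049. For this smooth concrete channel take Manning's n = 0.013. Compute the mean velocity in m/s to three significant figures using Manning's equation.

1.57 m/s

A = b·y = 6.09 × 1.24 = 7.552 m²
P = b + 2y = 6.09 + 2×1.24 = 8.570 m
R = A/P = 7.552/8.570 = 0.8812 m
Q = (1/n)·A·R^(2/3)·S^(1/2) = (1/0.013) × 7.552 × 0.8812^(2/3) × 0.00049^(1/2) = 11.82 m³/s
V = Q/A = 11.82/7.552 = 1.565 m/s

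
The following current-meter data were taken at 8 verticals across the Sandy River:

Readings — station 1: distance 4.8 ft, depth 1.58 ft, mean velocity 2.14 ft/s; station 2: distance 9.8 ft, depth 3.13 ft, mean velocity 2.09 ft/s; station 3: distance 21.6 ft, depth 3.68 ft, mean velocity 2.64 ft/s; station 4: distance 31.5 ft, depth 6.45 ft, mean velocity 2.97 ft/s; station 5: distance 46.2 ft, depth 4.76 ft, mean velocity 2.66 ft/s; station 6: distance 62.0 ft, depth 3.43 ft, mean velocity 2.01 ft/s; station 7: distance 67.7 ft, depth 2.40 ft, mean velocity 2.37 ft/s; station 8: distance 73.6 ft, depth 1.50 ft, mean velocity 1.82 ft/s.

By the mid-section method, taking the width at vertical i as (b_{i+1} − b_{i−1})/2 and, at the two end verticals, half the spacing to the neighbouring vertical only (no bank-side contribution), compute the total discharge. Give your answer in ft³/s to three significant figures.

713 ft³/s

w_1 = (9.8 − 4.8)/2 = 2.5 ft; q_1 = 2.14 × 1.58 × 2.5 = 8.453 ft³/s
w_2 = (21.6 − 4.8)/2 = 8.4 ft; q_2 = 2.09 × 3.13 × 8.4 = 54.95 ft³/s
w_3 = (31.5 − 9.8)/2 = 10.85 ft; q_3 = 2.64 × 3.68 × 10.85 = 105.4 ft³/s
w_4 = (46.2 − 21.6)/2 = 12.3 ft; q_4 = 2.97 × 6.45 × 12.3 = 235.6 ft³/s
w_5 = (62.0 − 31.5)/2 = 15.25 ft; q_5 = 2.66 × 4.76 × 15.25 = 193.1 ft³/s
w_6 = (67.7 − 46.2)/2 = 10.75 ft; q_6 = 2.01 × 3.43 × 10.75 = 74.11 ft³/s
w_7 = (73.6 − 62.0)/2 = 5.8 ft; q_7 = 2.37 × 2.40 × 5.8 = 32.99 ft³/s
w_8 = (73.6 − 67.7)/2 = 2.95 ft; q_8 = 1.82 × 1.50 × 2.95 = 8.054 ft³/s
Q = Σ qᵢ = 712.7 ft³/s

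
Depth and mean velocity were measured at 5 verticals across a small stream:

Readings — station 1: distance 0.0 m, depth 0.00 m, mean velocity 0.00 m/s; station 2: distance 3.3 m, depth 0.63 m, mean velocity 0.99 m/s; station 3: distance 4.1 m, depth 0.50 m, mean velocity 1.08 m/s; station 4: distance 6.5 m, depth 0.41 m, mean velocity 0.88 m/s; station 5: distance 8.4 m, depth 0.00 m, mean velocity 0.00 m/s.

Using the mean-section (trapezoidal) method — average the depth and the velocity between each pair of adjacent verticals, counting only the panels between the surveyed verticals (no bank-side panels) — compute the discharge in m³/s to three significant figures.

Panel 1-2: Δb = 3.3 m, d̄ = (0.00+0.63)/2 = 0.315, v̄ = (0.00+0.99)/2 = 0.495 → q = 3.3×0.315×0.495 = 0.5146 m³/s
Panel 2-3: Δb = 0.8 m, d̄ = (0.63+0.50)/2 = 0.565, v̄ = (0.99+1.08)/2 = 1.035 → q = 0.8×0.565×1.035 = 0.4678 m³/s
Panel 3-4: Δb = 2.4 m, d̄ = (0.50+0.41)/2 = 0.455, v̄ = (1.08+0.88)/2 = 0.98 → q = 2.4×0.455×0.98 = 1.070 m³/s
Panel 4-5: Δb = 1.9 m, d̄ = (0.41+0.00)/2 = 0.205, v̄ = (0.88+0.00)/2 = 0.44 → q = 1.9×0.205×0.44 = 0.1714 m³/s
Q = Σ q = 2.224 m³/s

2.22 m³/s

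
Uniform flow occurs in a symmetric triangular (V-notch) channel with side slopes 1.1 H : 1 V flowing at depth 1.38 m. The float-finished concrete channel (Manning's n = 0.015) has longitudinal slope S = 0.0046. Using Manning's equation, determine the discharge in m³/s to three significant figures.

6.05 m³/s

A = z·y² = 1.1×1.38² = 2.095 m²
P = 2y√(1+z²) = 2×1.38×√(1+1.1²) = 4.103 m
R = A/P = 2.095/4.103 = 0.5106 m
Q = (1/n)·A·R^(2/3)·S^(1/2) = (1/0.015) × 2.095 × 0.5106^(2/3) × 0.0046^(1/2) = 6.051 m³/s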